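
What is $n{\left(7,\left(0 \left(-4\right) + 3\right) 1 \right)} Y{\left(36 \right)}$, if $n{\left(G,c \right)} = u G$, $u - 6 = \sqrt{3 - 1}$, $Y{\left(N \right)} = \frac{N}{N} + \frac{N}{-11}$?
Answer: $- \frac{1050}{11} - \frac{175 \sqrt{2}}{11} \approx -117.95$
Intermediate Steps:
$Y{\left(N \right)} = 1 - \frac{N}{11}$ ($Y{\left(N \right)} = 1 + N \left(- \frac{1}{11}\right) = 1 - \frac{N}{11}$)
$u = 6 + \sqrt{2}$ ($u = 6 + \sqrt{3 - 1} = 6 + \sqrt{2} \approx 7.4142$)
$n{\left(G,c \right)} = G \left(6 + \sqrt{2}\right)$ ($n{\left(G,c \right)} = \left(6 + \sqrt{2}\right) G = G \left(6 + \sqrt{2}\right)$)
$n{\left(7,\left(0 \left(-4\right) + 3\right) 1 \right)} Y{\left(36 \right)} = 7 \left(6 + \sqrt{2}\right) \left(1 - \frac{36}{11}\right) = \left(42 + 7 \sqrt{2}\right) \left(1 - \frac{36}{11}\right) = \left(42 + 7 \sqrt{2}\right) \left(- \frac{25}{11}\right) = - \frac{1050}{11} - \frac{175 \sqrt{2}}{11}$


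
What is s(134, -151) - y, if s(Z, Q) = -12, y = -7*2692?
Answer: 18832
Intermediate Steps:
y = -18844
s(134, -151) - y = -12 - 1*(-18844) = -12 + 18844 = 18832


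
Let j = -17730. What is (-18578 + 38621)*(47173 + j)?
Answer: 590126049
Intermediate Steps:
(-18578 + 38621)*(47173 + j) = (-18578 + 38621)*(47173 - 17730) = 20043*29443 = 590126049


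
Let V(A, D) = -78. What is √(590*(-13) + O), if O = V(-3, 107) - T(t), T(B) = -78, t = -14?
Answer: I*√7670 ≈ 87.578*I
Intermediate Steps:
O = 0 (O = -78 - 1*(-78) = -78 + 78 = 0)
√(590*(-13) + O) = √(590*(-13) + 0) = √(-7670 + 0) = √(-7670) = I*√7670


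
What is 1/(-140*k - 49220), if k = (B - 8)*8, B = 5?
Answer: -1/45860 ≈ -2.1805e-5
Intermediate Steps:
k = -24 (k = (5 - 8)*8 = -3*8 = -24)
1/(-140*k - 49220) = 1/(-140*(-24) - 49220) = 1/(3360 - 49220) = 1/(-45860) = -1/45860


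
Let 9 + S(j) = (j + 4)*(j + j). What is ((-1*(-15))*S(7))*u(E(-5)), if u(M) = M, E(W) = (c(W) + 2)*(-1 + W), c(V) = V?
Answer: 39150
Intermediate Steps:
S(j) = -9 + 2*j*(4 + j) (S(j) = -9 + (j + 4)*(j + j) = -9 + (4 + j)*(2*j) = -9 + 2*j*(4 + j))
E(W) = (-1 + W)*(2 + W) (E(W) = (W + 2)*(-1 + W) = (2 + W)*(-1 + W) = (-1 + W)*(2 + W))
((-1*(-15))*S(7))*u(E(-5)) = ((-1*(-15))*(-9 + 2*7**2 + 8*7))*(-2 - 5 + (-5)**2) = (15*(-9 + 2*49 + 56))*(-2 - 5 + 25) = (15*(-9 + 98 + 56))*18 = (15*145)*18 = 2175*18 = 39150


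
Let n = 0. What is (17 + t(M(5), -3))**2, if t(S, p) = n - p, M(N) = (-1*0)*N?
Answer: 400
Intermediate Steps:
M(N) = 0 (M(N) = 0*N = 0)
t(S, p) = -p (t(S, p) = 0 - p = -p)
(17 + t(M(5), -3))**2 = (17 - 1*(-3))**2 = (17 + 3)**2 = 20**2 = 400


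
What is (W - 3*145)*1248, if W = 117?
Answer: -396864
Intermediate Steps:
(W - 3*145)*1248 = (117 - 3*145)*1248 = (117 - 435)*1248 = -318*1248 = -396864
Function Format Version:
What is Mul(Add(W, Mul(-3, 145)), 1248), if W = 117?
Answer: -396864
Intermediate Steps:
Mul(Add(W, Mul(-3, 145)), 1248) = Mul(Add(117, Mul(-3, 145)), 1248) = Mul(Add(117, -435), 1248) = Mul(-318, 1248) = -396864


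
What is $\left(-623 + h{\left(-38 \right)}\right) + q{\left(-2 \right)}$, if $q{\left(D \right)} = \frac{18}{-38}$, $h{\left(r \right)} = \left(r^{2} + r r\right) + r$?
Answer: $\frac{42304}{19} \approx 2226.5$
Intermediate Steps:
$h{\left(r \right)} = r + 2 r^{2}$ ($h{\left(r \right)} = \left(r^{2} + r^{2}\right) + r = 2 r^{2} + r = r + 2 r^{2}$)
$q{\left(D \right)} = - \frac{9}{19}$ ($q{\left(D \right)} = 18 \left(- \frac{1}{38}\right) = - \frac{9}{19}$)
$\left(-623 + h{\left(-38 \right)}\right) + q{\left(-2 \right)} = \left(-623 - 38 \left(1 + 2 \left(-38\right)\right)\right) - \frac{9}{19} = \left(-623 - 38 \left(1 - 76\right)\right) - \frac{9}{19} = \left(-623 - -2850\right) - \frac{9}{19} = \left(-623 + 2850\right) - \frac{9}{19} = 2227 - \frac{9}{19} = \frac{42304}{19}$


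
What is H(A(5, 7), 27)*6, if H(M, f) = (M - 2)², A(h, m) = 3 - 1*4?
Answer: 54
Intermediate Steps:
A(h, m) = -1 (A(h, m) = 3 - 4 = -1)
H(M, f) = (-2 + M)²
H(A(5, 7), 27)*6 = (-2 - 1)²*6 = (-3)²*6 = 9*6 = 54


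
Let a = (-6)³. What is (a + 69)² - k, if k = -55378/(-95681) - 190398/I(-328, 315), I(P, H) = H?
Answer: 223161602201/10046505 ≈ 22213.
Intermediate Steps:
a = -216
k = -6066675656/10046505 (k = -55378/(-95681) - 190398/315 = -55378*(-1/95681) - 190398*1/315 = 55378/95681 - 63466/105 = -6066675656/10046505 ≈ -603.86)
(a + 69)² - k = (-216 + 69)² - 1*(-6066675656/10046505) = (-147)² + 6066675656/10046505 = 21609 + 6066675656/10046505 = 223161602201/10046505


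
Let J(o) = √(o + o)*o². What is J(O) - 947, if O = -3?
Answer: -947 + 9*I*√6 ≈ -947.0 + 22.045*I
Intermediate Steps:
J(o) = √2*o^(5/2) (J(o) = √(2*o)*o² = (√2*√o)*o² = √2*o^(5/2))
J(O) - 947 = √2*(-3)^(5/2) - 947 = √2*(9*I*√3) - 947 = 9*I*√6 - 947 = -947 + 9*I*√6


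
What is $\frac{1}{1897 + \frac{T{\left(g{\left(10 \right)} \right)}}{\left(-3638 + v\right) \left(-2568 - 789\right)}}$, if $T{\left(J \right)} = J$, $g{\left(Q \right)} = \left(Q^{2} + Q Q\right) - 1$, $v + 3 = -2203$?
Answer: $\frac{19618308}{37215930475} \approx 0.00052715$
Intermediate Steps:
$v = -2206$ ($v = -3 - 2203 = -2206$)
$g{\left(Q \right)} = -1 + 2 Q^{2}$ ($g{\left(Q \right)} = \left(Q^{2} + Q^{2}\right) - 1 = 2 Q^{2} - 1 = -1 + 2 Q^{2}$)
$\frac{1}{1897 + \frac{T{\left(g{\left(10 \right)} \right)}}{\left(-3638 + v\right) \left(-2568 - 789\right)}} = \frac{1}{1897 + \frac{-1 + 2 \cdot 10^{2}}{\left(-3638 - 2206\right) \left(-2568 - 789\right)}} = \frac{1}{1897 + \frac{-1 + 2 \cdot 100}{\left(-5844\right) \left(-3357\right)}} = \frac{1}{1897 + \frac{-1 + 200}{19618308}} = \frac{1}{1897 + 199 \cdot \frac{1}{19618308}} = \frac{1}{1897 + \frac{199}{19618308}} = \frac{1}{\frac{37215930475}{19618308}} = \frac{19618308}{37215930475}$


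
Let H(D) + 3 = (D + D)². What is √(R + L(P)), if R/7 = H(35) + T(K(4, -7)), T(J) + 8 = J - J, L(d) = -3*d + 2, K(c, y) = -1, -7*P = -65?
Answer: 2*√418915/7 ≈ 184.92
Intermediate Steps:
P = 65/7 (P = -⅐*(-65) = 65/7 ≈ 9.2857)
H(D) = -3 + 4*D² (H(D) = -3 + (D + D)² = -3 + (2*D)² = -3 + 4*D²)
L(d) = 2 - 3*d
T(J) = -8 (T(J) = -8 + (J - J) = -8 + 0 = -8)
R = 34223 (R = 7*((-3 + 4*35²) - 8) = 7*((-3 + 4*1225) - 8) = 7*((-3 + 4900) - 8) = 7*(4897 - 8) = 7*4889 = 34223)
√(R + L(P)) = √(34223 + (2 - 3*65/7)) = √(34223 + (2 - 195/7)) = √(34223 - 181/7) = √(239380/7) = 2*√418915/7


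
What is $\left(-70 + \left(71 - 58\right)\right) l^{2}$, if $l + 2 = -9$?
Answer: $-6897$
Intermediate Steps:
$l = -11$ ($l = -2 - 9 = -11$)
$\left(-70 + \left(71 - 58\right)\right) l^{2} = \left(-70 + \left(71 - 58\right)\right) \left(-11\right)^{2} = \left(-70 + \left(71 - 58\right)\right) 121 = \left(-70 + 13\right) 121 = \left(-57\right) 121 = -6897$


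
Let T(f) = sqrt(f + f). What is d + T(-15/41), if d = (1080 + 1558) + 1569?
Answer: 4207 + I*sqrt(1230)/41 ≈ 4207.0 + 0.8554*I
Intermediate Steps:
d = 4207 (d = 2638 + 1569 = 4207)
T(f) = sqrt(2)*sqrt(f) (T(f) = sqrt(2*f) = sqrt(2)*sqrt(f))
d + T(-15/41) = 4207 + sqrt(2)*sqrt(-15/41) = 4207 + sqrt(2)*(I*sqrt(615)/41) = 4207 + I*sqrt(1230)/41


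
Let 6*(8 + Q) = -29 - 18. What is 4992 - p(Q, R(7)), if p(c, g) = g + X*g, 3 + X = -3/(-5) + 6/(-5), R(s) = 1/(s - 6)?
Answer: 24973/5 ≈ 4994.6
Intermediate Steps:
R(s) = 1/(-6 + s)
Q = -95/6 (Q = -8 + (-29 - 18)/6 = -8 + (⅙)*(-47) = -8 - 47/6 = -95/6 ≈ -15.833)
X = -18/5 (X = -3 + (-3/(-5) + 6/(-5)) = -3 + (-3*(-⅕) + 6*(-⅕)) = -3 + (⅗ - 6/5) = -3 - ⅗ = -18/5 ≈ -3.6000)
p(c, g) = -13*g/5 (p(c, g) = g - 18*g/5 = -13*g/5)
4992 - p(Q, R(7)) = 4992 - (-13)/(5*(-6 + 7)) = 4992 - (-13)/(5*1) = 4992 - (-13)/5 = 4992 - 1*(-13/5) = 4992 + 13/5 = 24973/5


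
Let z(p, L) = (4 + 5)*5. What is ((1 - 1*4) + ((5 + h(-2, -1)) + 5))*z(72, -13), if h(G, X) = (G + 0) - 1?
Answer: 180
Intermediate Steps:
h(G, X) = -1 + G (h(G, X) = G - 1 = -1 + G)
z(p, L) = 45 (z(p, L) = 9*5 = 45)
((1 - 1*4) + ((5 + h(-2, -1)) + 5))*z(72, -13) = ((1 - 1*4) + ((5 + (-1 - 2)) + 5))*45 = ((1 - 4) + ((5 - 3) + 5))*45 = (-3 + (2 + 5))*45 = (-3 + 7)*45 = 4*45 = 180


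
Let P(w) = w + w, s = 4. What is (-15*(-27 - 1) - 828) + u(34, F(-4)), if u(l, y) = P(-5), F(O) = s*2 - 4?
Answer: -418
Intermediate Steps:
P(w) = 2*w
F(O) = 4 (F(O) = 4*2 - 4 = 8 - 4 = 4)
u(l, y) = -10 (u(l, y) = 2*(-5) = -10)
(-15*(-27 - 1) - 828) + u(34, F(-4)) = (-15*(-27 - 1) - 828) - 10 = (-15*(-28) - 828) - 10 = (420 - 828) - 10 = -408 - 10 = -418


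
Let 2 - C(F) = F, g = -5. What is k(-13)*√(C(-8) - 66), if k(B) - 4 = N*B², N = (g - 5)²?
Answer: 33808*I*√14 ≈ 1.265e+5*I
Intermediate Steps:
C(F) = 2 - F
N = 100 (N = (-5 - 5)² = (-10)² = 100)
k(B) = 4 + 100*B²
k(-13)*√(C(-8) - 66) = (4 + 100*(-13)²)*√((2 - 1*(-8)) - 66) = (4 + 100*169)*√((2 + 8) - 66) = (4 + 16900)*√(10 - 66) = 16904*√(-56) = 16904*(2*I*√14) = 33808*I*√14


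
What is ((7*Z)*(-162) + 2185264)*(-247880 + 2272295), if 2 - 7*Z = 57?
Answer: 4441918758210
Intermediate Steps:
Z = -55/7 (Z = 2/7 - ⅐*57 = 2/7 - 57/7 = -55/7 ≈ -7.8571)
((7*Z)*(-162) + 2185264)*(-247880 + 2272295) = ((7*(-55/7))*(-162) + 2185264)*(-247880 + 2272295) = (-55*(-162) + 2185264)*2024415 = (8910 + 2185264)*2024415 = 2194174*2024415 = 4441918758210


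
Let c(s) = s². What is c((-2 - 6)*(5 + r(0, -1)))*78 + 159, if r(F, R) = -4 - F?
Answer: 5151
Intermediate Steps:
c((-2 - 6)*(5 + r(0, -1)))*78 + 159 = ((-2 - 6)*(5 + (-4 - 1*0)))²*78 + 159 = (-8*(5 + (-4 + 0)))²*78 + 159 = (-8*(5 - 4))²*78 + 159 = (-8*1)²*78 + 159 = (-8)²*78 + 159 = 64*78 + 159 = 4992 + 159 = 5151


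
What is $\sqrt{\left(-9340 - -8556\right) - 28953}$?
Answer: $i \sqrt{29737} \approx 172.44 i$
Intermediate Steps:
$\sqrt{\left(-9340 - -8556\right) - 28953} = \sqrt{\left(-9340 + 8556\right) - 28953} = \sqrt{-784 - 28953} = \sqrt{-29737} = i \sqrt{29737}$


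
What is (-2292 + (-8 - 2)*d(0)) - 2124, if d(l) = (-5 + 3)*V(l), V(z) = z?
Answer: -4416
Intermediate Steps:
d(l) = -2*l (d(l) = (-5 + 3)*l = -2*l)
(-2292 + (-8 - 2)*d(0)) - 2124 = (-2292 + (-8 - 2)*(-2*0)) - 2124 = (-2292 - 10*0) - 2124 = (-2292 + 0) - 2124 = -2292 - 2124 = -4416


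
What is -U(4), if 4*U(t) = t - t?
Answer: 0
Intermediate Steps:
U(t) = 0 (U(t) = (t - t)/4 = (1/4)*0 = 0)
-U(4) = -1*0 = 0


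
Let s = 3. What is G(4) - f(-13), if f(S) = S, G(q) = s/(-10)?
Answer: 127/10 ≈ 12.700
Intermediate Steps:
G(q) = -3/10 (G(q) = 3/(-10) = 3*(-⅒) = -3/10)
G(4) - f(-13) = -3/10 - 1*(-13) = -3/10 + 13 = 127/10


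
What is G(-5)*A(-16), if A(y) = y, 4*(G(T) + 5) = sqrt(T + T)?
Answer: 80 - 4*I*sqrt(10) ≈ 80.0 - 12.649*I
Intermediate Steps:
G(T) = -5 + sqrt(2)*sqrt(T)/4 (G(T) = -5 + sqrt(T + T)/4 = -5 + sqrt(2*T)/4 = -5 + (sqrt(2)*sqrt(T))/4 = -5 + sqrt(2)*sqrt(T)/4)
G(-5)*A(-16) = (-5 + sqrt(2)*sqrt(-5)/4)*(-16) = (-5 + sqrt(2)*(I*sqrt(5))/4)*(-16) = (-5 + I*sqrt(10)/4)*(-16) = 80 - 4*I*sqrt(10)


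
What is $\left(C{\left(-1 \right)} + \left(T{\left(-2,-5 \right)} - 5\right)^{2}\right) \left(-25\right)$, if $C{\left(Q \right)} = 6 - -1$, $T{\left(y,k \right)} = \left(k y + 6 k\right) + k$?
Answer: $-22675$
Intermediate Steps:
$T{\left(y,k \right)} = 7 k + k y$ ($T{\left(y,k \right)} = \left(6 k + k y\right) + k = 7 k + k y$)
$C{\left(Q \right)} = 7$ ($C{\left(Q \right)} = 6 + 1 = 7$)
$\left(C{\left(-1 \right)} + \left(T{\left(-2,-5 \right)} - 5\right)^{2}\right) \left(-25\right) = \left(7 + \left(- 5 \left(7 - 2\right) - 5\right)^{2}\right) \left(-25\right) = \left(7 + \left(\left(-5\right) 5 - 5\right)^{2}\right) \left(-25\right) = \left(7 + \left(-25 - 5\right)^{2}\right) \left(-25\right) = \left(7 + \left(-30\right)^{2}\right) \left(-25\right) = \left(7 + 900\right) \left(-25\right) = 907 \left(-25\right) = -22675$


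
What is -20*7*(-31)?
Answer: 4340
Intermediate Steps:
-20*7*(-31) = -140*(-31) = 4340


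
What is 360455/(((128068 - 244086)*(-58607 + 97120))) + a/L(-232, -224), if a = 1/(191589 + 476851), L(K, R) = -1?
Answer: -122705370717/1493362216427480 ≈ -8.2167e-5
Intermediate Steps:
a = 1/668440 ≈ 1.4960e-6
360455/(((128068 - 244086)*(-58607 + 97120))) + a/L(-232, -224) = 360455/(((128068 - 244086)*(-58607 + 97120))) + (1/668440)/(-1) = 360455/((-116018*38513)) + (1/668440)*(-1) = 360455/(-4468201234) - 1/668440 = 360455*(-1/4468201234) - 1/668440 = -360455/4468201234 - 1/668440 = -122705370717/1493362216427480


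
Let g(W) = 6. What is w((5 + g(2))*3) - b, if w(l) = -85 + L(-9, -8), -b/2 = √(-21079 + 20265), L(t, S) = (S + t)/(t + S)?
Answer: -84 + 2*I*√814 ≈ -84.0 + 57.061*I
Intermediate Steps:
L(t, S) = 1 (L(t, S) = (S + t)/(S + t) = 1)
b = -2*I*√814 (b = -2*√(-21079 + 20265) = -2*I*√814 ≈ -57.061*I)
w(l) = -84 (w(l) = -85 + 1 = -84)
w((5 + g(2))*3) - b = -84 - (-2)*I*√814 = -84 + 2*I*√814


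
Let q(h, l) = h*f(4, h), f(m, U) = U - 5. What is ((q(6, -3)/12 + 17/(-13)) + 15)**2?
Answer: 136161/676 ≈ 201.42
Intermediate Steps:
f(m, U) = -5 + U
q(h, l) = h*(-5 + h)
((q(6, -3)/12 + 17/(-13)) + 15)**2 = (((6*(-5 + 6))/12 + 17/(-13)) + 15)**2 = (((6*1)*(1/12) + 17*(-1/13)) + 15)**2 = ((6*(1/12) - 17/13) + 15)**2 = ((1/2 - 17/13) + 15)**2 = (-21/26 + 15)**2 = (369/26)**2 = 136161/676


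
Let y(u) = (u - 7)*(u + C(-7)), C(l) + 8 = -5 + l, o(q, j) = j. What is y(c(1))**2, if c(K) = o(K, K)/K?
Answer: 12996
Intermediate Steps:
C(l) = -13 + l (C(l) = -8 + (-5 + l) = -13 + l)
c(K) = 1 (c(K) = K/K = 1)
y(u) = (-20 + u)*(-7 + u) (y(u) = (u - 7)*(u + (-13 - 7)) = (-7 + u)*(u - 20) = (-7 + u)*(-20 + u) = (-20 + u)*(-7 + u))
y(c(1))**2 = (140 + 1**2 - 27*1)**2 = (140 + 1 - 27)**2 = 114**2 = 12996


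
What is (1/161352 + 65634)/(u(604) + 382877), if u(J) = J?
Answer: 10590177169/61875426312 ≈ 0.17115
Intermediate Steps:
(1/161352 + 65634)/(u(604) + 382877) = (1/161352 + 65634)/(604 + 382877) = (1/161352 + 65634)/383481 = (10590177169/161352)*(1/383481) = 10590177169/61875426312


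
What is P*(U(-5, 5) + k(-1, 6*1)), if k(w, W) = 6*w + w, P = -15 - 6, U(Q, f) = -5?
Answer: 252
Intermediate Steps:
P = -21
k(w, W) = 7*w
P*(U(-5, 5) + k(-1, 6*1)) = -21*(-5 + 7*(-1)) = -21*(-5 - 7) = -21*(-12) = 252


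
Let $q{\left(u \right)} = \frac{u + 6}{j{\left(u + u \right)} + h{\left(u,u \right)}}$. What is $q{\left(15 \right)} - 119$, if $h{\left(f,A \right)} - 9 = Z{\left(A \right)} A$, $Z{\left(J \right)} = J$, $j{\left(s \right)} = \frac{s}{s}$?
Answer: $- \frac{27944}{235} \approx -118.91$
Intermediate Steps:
$j{\left(s \right)} = 1$
$h{\left(f,A \right)} = 9 + A^{2}$ ($h{\left(f,A \right)} = 9 + A A = 9 + A^{2}$)
$q{\left(u \right)} = \frac{6 + u}{10 + u^{2}}$ ($q{\left(u \right)} = \frac{u + 6}{1 + \left(9 + u^{2}\right)} = \frac{6 + u}{10 + u^{2}}$)
$q{\left(15 \right)} - 119 = \frac{6 + 15}{10 + 15^{2}} - 119 = \frac{1}{10 + 225} \cdot 21 - 119 = \frac{1}{235} \cdot 21 - 119 = \frac{21}{235} - 119 = - \frac{27944}{235}$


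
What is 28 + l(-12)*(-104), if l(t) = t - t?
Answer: 28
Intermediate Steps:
l(t) = 0
28 + l(-12)*(-104) = 28 + 0*(-104) = 28 + 0 = 28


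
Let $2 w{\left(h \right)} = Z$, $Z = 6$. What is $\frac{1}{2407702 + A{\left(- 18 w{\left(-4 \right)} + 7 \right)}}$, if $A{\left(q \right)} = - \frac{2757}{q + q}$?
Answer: $\frac{94}{226326745} \approx 4.1533 \cdot 10^{-7}$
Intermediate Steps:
$w{\left(h \right)} = 3$ ($w{\left(h \right)} = \frac{1}{2} \cdot 6 = 3$)
$A{\left(q \right)} = - \frac{2757}{2 q}$
$\frac{1}{2407702 + A{\left(- 18 w{\left(-4 \right)} + 7 \right)}} = \frac{1}{2407702 - \frac{2757}{2 \left(\left(-18\right) 3 + 7\right)}} = \frac{1}{2407702 - \frac{2757}{2 \left(-54 + 7\right)}} = \frac{1}{2407702 - \frac{2757}{2 \left(-47\right)}} = \frac{1}{2407702 - - \frac{2757}{94}} = \frac{1}{2407702 + \frac{2757}{94}} = \frac{1}{\frac{226326745}{94}} = \frac{94}{226326745}$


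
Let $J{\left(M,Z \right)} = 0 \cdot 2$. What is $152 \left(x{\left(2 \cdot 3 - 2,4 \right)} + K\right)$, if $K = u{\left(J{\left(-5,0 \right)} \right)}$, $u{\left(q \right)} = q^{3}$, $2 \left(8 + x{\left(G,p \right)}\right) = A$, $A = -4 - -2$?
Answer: $-1368$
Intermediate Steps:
$J{\left(M,Z \right)} = 0$
$A = -2$ ($A = -4 + 2 = -2$)
$x{\left(G,p \right)} = -9$ ($x{\left(G,p \right)} = -8 + \frac{1}{2} \left(-2\right) = -8 - 1 = -9$)
$K = 0$ ($K = 0^{3} = 0$)
$152 \left(x{\left(2 \cdot 3 - 2,4 \right)} + K\right) = 152 \left(-9 + 0\right) = 152 \left(-9\right) = -1368$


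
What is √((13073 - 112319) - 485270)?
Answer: 2*I*√146129 ≈ 764.54*I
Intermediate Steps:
√((13073 - 112319) - 485270) = √(-99246 - 485270) = √(-584516) = 2*I*√146129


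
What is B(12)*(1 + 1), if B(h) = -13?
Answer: -26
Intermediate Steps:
B(12)*(1 + 1) = -13*(1 + 1) = -13*2 = -26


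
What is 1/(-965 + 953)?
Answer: -1/12 ≈ -0.083333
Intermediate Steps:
1/(-965 + 953) = 1/(-12) = -1/12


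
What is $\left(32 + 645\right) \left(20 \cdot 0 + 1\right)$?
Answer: $677$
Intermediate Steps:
$\left(32 + 645\right) \left(20 \cdot 0 + 1\right) = 677 \left(0 + 1\right) = 677 \cdot 1 = 677$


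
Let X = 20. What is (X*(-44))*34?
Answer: -29920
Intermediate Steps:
(X*(-44))*34 = (20*(-44))*34 = -880*34 = -29920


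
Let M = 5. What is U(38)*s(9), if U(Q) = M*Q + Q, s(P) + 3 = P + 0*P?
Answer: 1368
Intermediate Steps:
s(P) = -3 + P (s(P) = -3 + (P + 0*P) = -3 + (P + 0) = -3 + P)
U(Q) = 6*Q (U(Q) = 5*Q + Q = 6*Q)
U(38)*s(9) = (6*38)*(-3 + 9) = 228*6 = 1368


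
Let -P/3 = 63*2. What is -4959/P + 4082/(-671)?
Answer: 198277/28182 ≈ 7.0356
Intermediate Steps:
P = -378 (P = -189*2 = -3*126 = -378)
-4959/P + 4082/(-671) = -4959/(-378) + 4082/(-671) = -4959*(-1/378) + 4082*(-1/671) = 551/42 - 4082/671 = 198277/28182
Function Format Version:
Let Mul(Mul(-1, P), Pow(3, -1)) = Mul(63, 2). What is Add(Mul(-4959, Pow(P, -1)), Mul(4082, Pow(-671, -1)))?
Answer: Rational(198277, 28182) ≈ 7.0356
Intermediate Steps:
P = -378 (P = Mul(-3, Mul(63, 2)) = Mul(-3, 126) = -378)
Add(Mul(-4959, Pow(P, -1)), Mul(4082, Pow(-671, -1))) = Add(Mul(-4959, Pow(-378, -1)), Mul(4082, Pow(-671, -1))) = Add(Mul(-4959, Rational(-1, 378)), Mul(4082, Rational(-1, 671))) = Add(Rational(551, 42), Rational(-4082, 671)) = Rational(198277, 28182)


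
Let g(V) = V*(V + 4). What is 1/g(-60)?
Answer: 1/3360 ≈ 0.00029762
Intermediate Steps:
g(V) = V*(4 + V)
1/g(-60) = 1/(-60*(4 - 60)) = 1/(-60*(-56)) = 1/3360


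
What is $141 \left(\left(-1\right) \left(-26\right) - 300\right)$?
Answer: $-38634$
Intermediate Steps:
$141 \left(\left(-1\right) \left(-26\right) - 300\right) = 141 \left(26 - 300\right) = 141 \left(-274\right) = -38634$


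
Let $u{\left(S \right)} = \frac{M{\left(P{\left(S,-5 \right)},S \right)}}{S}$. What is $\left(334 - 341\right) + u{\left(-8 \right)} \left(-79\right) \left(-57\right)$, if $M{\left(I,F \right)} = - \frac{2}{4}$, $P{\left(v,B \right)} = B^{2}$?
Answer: $\frac{4391}{16} \approx 274.44$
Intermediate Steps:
$M{\left(I,F \right)} = - \frac{1}{2}$ ($M{\left(I,F \right)} = \left(-2\right) \frac{1}{4} = - \frac{1}{2}$)
$u{\left(S \right)} = - \frac{1}{2 S}$
$\left(334 - 341\right) + u{\left(-8 \right)} \left(-79\right) \left(-57\right) = \left(334 - 341\right) + - \frac{1}{2 \left(-8\right)} \left(-79\right) \left(-57\right) = \left(334 - 341\right) + \left(- \frac{1}{2}\right) \left(- \frac{1}{8}\right) \left(-79\right) \left(-57\right) = -7 + \frac{1}{16} \left(-79\right) \left(-57\right) = -7 - - \frac{4503}{16} = -7 + \frac{4503}{16} = \frac{4391}{16}$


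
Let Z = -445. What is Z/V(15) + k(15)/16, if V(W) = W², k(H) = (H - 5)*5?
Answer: 413/360 ≈ 1.1472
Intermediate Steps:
k(H) = -25 + 5*H (k(H) = (-5 + H)*5 = -25 + 5*H)
Z/V(15) + k(15)/16 = -445/(15²) + (-25 + 5*15)/16 = -445/225 + (-25 + 75)*(1/16) = -445*1/225 + 50*(1/16) = -89/45 + 25/8 = 413/360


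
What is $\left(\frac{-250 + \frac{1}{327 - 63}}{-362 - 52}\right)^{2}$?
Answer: $\frac{4355868001}{11945615616} \approx 0.36464$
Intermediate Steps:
$\left(\frac{-250 + \frac{1}{327 - 63}}{-362 - 52}\right)^{2} = \left(\frac{-250 + \frac{1}{264}}{-414}\right)^{2} = \left(\left(-250 + \frac{1}{264}\right) \left(- \frac{1}{414}\right)\right)^{2} = \left(\left(- \frac{65999}{264}\right) \left(- \frac{1}{414}\right)\right)^{2} = \left(\frac{65999}{109296}\right)^{2} = \frac{4355868001}{11945615616}$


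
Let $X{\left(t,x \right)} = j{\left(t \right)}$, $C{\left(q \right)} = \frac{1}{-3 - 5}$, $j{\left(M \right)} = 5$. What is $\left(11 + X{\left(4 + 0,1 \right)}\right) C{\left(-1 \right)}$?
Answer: $-2$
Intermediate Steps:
$C{\left(q \right)} = - \frac{1}{8}$ ($C{\left(q \right)} = \frac{1}{-8} = - \frac{1}{8}$)
$X{\left(t,x \right)} = 5$
$\left(11 + X{\left(4 + 0,1 \right)}\right) C{\left(-1 \right)} = \left(11 + 5\right) \left(- \frac{1}{8}\right) = 16 \left(- \frac{1}{8}\right) = -2$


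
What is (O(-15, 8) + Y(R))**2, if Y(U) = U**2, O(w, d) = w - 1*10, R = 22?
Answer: 210681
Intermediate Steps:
O(w, d) = -10 + w (O(w, d) = w - 10 = -10 + w)
(O(-15, 8) + Y(R))**2 = ((-10 - 15) + 22**2)**2 = (-25 + 484)**2 = 459**2 = 210681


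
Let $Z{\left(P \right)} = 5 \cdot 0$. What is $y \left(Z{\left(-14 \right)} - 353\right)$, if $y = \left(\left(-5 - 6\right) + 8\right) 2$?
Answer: $2118$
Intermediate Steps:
$Z{\left(P \right)} = 0$
$y = -6$ ($y = \left(\left(-5 - 6\right) + 8\right) 2 = \left(-11 + 8\right) 2 = \left(-3\right) 2 = -6$)
$y \left(Z{\left(-14 \right)} - 353\right) = - 6 \left(0 - 353\right) = \left(-6\right) \left(-353\right) = 2118$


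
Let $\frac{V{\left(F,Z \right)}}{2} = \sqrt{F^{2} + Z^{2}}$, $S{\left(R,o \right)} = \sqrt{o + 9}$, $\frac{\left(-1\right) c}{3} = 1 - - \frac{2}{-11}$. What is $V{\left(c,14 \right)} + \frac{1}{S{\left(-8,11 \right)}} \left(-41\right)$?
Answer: $- \frac{41 \sqrt{5}}{10} + \frac{2 \sqrt{24445}}{11} \approx 19.259$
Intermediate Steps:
$c = - \frac{27}{11}$ ($c = - 3 \left(1 - - \frac{2}{-11}\right) = - 3 \left(1 - \left(-2\right) \left(- \frac{1}{11}\right)\right) = - 3 \left(1 - \frac{2}{11}\right) = \left(-3\right) \frac{9}{11} = - \frac{27}{11} \approx -2.4545$)
$S{\left(R,o \right)} = \sqrt{9 + o}$
$V{\left(F,Z \right)} = 2 \sqrt{F^{2} + Z^{2}}$
$V{\left(c,14 \right)} + \frac{1}{S{\left(-8,11 \right)}} \left(-41\right) = 2 \sqrt{\left(- \frac{27}{11}\right)^{2} + 14^{2}} + \frac{1}{\sqrt{9 + 11}} \left(-41\right) = 2 \sqrt{\frac{729}{121} + 196} + \frac{1}{\sqrt{20}} \left(-41\right) = 2 \sqrt{\frac{24445}{121}} + \frac{1}{2 \sqrt{5}} \left(-41\right) = 2 \frac{\sqrt{24445}}{11} + \frac{\sqrt{5}}{10} \left(-41\right) = \frac{2 \sqrt{24445}}{11} - \frac{41 \sqrt{5}}{10} = - \frac{41 \sqrt{5}}{10} + \frac{2 \sqrt{24445}}{11}$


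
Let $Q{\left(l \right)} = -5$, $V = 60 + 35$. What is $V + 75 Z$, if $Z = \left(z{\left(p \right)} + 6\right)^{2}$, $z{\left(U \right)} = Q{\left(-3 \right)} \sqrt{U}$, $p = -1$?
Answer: $920 - 4500 i \approx 920.0 - 4500.0 i$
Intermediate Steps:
$V = 95$
$z{\left(U \right)} = - 5 \sqrt{U}$
$Z = \left(6 - 5 i\right)^{2}$ ($Z = \left(- 5 \sqrt{-1} + 6\right)^{2} = \left(- 5 i + 6\right)^{2} = \left(6 - 5 i\right)^{2} \approx 11.0 - 60.0 i$)
$V + 75 Z = 95 + 75 \left(11 - 60 i\right) = 95 + \left(825 - 4500 i\right) = 920 - 4500 i$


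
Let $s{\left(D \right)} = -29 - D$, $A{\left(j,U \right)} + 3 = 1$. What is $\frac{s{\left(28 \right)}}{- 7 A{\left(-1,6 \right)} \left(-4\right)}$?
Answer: $\frac{57}{56} \approx 1.0179$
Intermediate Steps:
$A{\left(j,U \right)} = -2$ ($A{\left(j,U \right)} = -3 + 1 = -2$)
$\frac{s{\left(28 \right)}}{- 7 A{\left(-1,6 \right)} \left(-4\right)} = \frac{-29 - 28}{\left(-7\right) \left(-2\right) \left(-4\right)} = \frac{-29 - 28}{14 \left(-4\right)} = - \frac{57}{-56} = \left(-57\right) \left(- \frac{1}{56}\right) = \frac{57}{56}$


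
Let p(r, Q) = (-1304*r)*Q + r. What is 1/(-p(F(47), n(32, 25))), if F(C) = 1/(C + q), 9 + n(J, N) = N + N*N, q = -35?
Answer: 4/278621 ≈ 1.4356e-5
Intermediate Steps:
n(J, N) = -9 + N + N² (n(J, N) = -9 + (N + N*N) = -9 + (N + N²) = -9 + N + N²)
F(C) = 1/(-35 + C) (F(C) = 1/(C - 35) = 1/(-35 + C))
p(r, Q) = r - 1304*Q*r (p(r, Q) = -1304*Q*r + r = r - 1304*Q*r)
1/(-p(F(47), n(32, 25))) = 1/(-(1 - 1304*(-9 + 25 + 25²))/(-35 + 47)) = 1/(-(1 - 1304*(-9 + 25 + 625))/12) = 1/(-(1 - 1304*641)/12) = 1/(-(1 - 835864)/12) = 1/(-(-835863)/12) = 1/(-1*(-278621/4)) = 1/(278621/4) = 4/278621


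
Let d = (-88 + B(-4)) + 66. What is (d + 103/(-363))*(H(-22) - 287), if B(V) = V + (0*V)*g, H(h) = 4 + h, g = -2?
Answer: 2910005/363 ≈ 8016.5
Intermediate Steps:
B(V) = V (B(V) = V + (0*V)*(-2) = V + 0*(-2) = V + 0 = V)
d = -26 (d = (-88 - 4) + 66 = -92 + 66 = -26)
(d + 103/(-363))*(H(-22) - 287) = (-26 + 103/(-363))*((4 - 22) - 287) = (-26 + 103*(-1/363))*(-18 - 287) = (-26 - 103/363)*(-305) = -9541/363*(-305) = 2910005/363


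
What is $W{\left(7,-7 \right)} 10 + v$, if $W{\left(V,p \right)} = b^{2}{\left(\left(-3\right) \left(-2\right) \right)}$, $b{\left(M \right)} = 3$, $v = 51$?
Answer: $141$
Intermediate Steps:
$W{\left(V,p \right)} = 9$ ($W{\left(V,p \right)} = 3^{2} = 9$)
$W{\left(7,-7 \right)} 10 + v = 9 \cdot 10 + 51 = 90 + 51 = 141$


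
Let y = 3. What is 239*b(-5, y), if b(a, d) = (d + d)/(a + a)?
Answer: -717/5 ≈ -143.40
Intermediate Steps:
b(a, d) = d/a (b(a, d) = (2*d)/((2*a)) = (2*d)*(1/(2*a)) = d/a)
239*b(-5, y) = 239*(3/(-5)) = 239*(3*(-⅕)) = 239*(-⅗) = -717/5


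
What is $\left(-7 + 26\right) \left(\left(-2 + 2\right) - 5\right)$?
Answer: $-95$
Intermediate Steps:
$\left(-7 + 26\right) \left(\left(-2 + 2\right) - 5\right) = 19 \left(0 - 5\right) = 19 \left(-5\right) = -95$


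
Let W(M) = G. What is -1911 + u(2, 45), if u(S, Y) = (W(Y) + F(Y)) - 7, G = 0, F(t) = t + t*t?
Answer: 152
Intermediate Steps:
F(t) = t + t**2
W(M) = 0
u(S, Y) = -7 + Y*(1 + Y) (u(S, Y) = (0 + Y*(1 + Y)) - 7 = Y*(1 + Y) - 7 = -7 + Y*(1 + Y))
-1911 + u(2, 45) = -1911 + (-7 + 45*(1 + 45)) = -1911 + (-7 + 45*46) = -1911 + (-7 + 2070) = -1911 + 2063 = 152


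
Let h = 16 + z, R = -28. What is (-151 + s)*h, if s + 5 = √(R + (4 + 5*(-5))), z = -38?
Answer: 3432 - 154*I ≈ 3432.0 - 154.0*I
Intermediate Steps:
h = -22 (h = 16 - 38 = -22)
s = -5 + 7*I (s = -5 + √(-28 + (4 + 5*(-5))) = -5 + √(-28 + (4 - 25)) = -5 + √(-28 - 21) = -5 + √(-49) = -5 + 7*I ≈ -5.0 + 7.0*I)
(-151 + s)*h = (-151 + (-5 + 7*I))*(-22) = (-156 + 7*I)*(-22) = 3432 - 154*I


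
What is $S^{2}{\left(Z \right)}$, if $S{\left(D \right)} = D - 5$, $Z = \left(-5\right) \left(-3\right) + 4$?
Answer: $196$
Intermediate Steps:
$Z = 19$ ($Z = 15 + 4 = 19$)
$S{\left(D \right)} = -5 + D$ ($S{\left(D \right)} = D - 5 = -5 + D$)
$S^{2}{\left(Z \right)} = \left(-5 + 19\right)^{2} = 14^{2} = 196$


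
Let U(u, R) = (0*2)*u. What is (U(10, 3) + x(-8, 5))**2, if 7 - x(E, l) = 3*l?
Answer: 64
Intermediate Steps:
U(u, R) = 0 (U(u, R) = 0*u = 0)
x(E, l) = 7 - 3*l
(U(10, 3) + x(-8, 5))**2 = (0 + (7 - 3*5))**2 = (0 + (7 - 15))**2 = (0 - 8)**2 = (-8)**2 = 64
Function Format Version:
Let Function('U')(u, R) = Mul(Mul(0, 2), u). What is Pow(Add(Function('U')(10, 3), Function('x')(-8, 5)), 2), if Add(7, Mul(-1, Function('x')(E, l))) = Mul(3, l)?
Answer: 64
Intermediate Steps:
Function('U')(u, R) = 0 (Function('U')(u, R) = Mul(0, u) = 0)
Function('x')(E, l) = Add(7, Mul(-3, l)) (Function('x')(E, l) = Add(7, Mul(-1, Mul(3, l))) = Add(7, Mul(-3, l)))
Pow(Add(Function('U')(10, 3), Function('x')(-8, 5)), 2) = Pow(Add(0, Add(7, Mul(-3, 5))), 2) = Pow(Add(0, Add(7, -15)), 2) = Pow(Add(0, -8), 2) = Pow(-8, 2) = 64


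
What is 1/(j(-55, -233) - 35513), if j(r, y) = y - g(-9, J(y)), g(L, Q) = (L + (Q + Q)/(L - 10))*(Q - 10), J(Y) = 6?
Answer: -19/679906 ≈ -2.7945e-5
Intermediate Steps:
g(L, Q) = (-10 + Q)*(L + 2*Q/(-10 + L)) (g(L, Q) = (L + (2*Q)/(-10 + L))*(-10 + Q) = (L + 2*Q/(-10 + L))*(-10 + Q) = (-10 + Q)*(L + 2*Q/(-10 + L)))
j(r, y) = -732/19 + y (j(r, y) = y - (-20*6 - 10*(-9)² + 2*6² + 100*(-9) + 6*(-9)² - 10*(-9)*6)/(-10 - 9) = y - (-120 - 10*81 + 2*36 - 900 + 6*81 + 540)/(-19) = y - (-1)*(-120 - 810 + 72 - 900 + 486 + 540)/19 = y - (-1)*(-732)/19 = y - 1*732/19 = y - 732/19 = -732/19 + y)
1/(j(-55, -233) - 35513) = 1/((-732/19 - 233) - 35513) = 1/(-5159/19 - 35513) = 1/(-679906/19) = -19/679906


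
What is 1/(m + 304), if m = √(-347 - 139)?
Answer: 152/46451 - 9*I*√6/92902 ≈ 0.0032723 - 0.0002373*I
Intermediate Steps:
m = 9*I*√6 (m = √(-486) = 9*I*√6 ≈ 22.045*I)
1/(m + 304) = 1/(9*I*√6 + 304) = 1/(304 + 9*I*√6)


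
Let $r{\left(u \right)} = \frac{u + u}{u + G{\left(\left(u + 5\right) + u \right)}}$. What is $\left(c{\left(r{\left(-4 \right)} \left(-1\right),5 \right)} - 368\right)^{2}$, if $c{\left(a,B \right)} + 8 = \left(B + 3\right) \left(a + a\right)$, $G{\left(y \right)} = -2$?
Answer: $\frac{1420864}{9} \approx 1.5787 \cdot 10^{5}$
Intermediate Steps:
$r{\left(u \right)} = \frac{2 u}{-2 + u}$ ($r{\left(u \right)} = \frac{u + u}{u - 2} = \frac{2 u}{-2 + u}$)
$c{\left(a,B \right)} = -8 + 2 a \left(3 + B\right)$ ($c{\left(a,B \right)} = -8 + \left(B + 3\right) \left(a + a\right) = -8 + \left(3 + B\right) 2 a = -8 + 2 a \left(3 + B\right)$)
$\left(c{\left(r{\left(-4 \right)} \left(-1\right),5 \right)} - 368\right)^{2} = \left(\left(-8 + 6 \cdot 2 \left(-4\right) \frac{1}{-2 - 4} \left(-1\right) + 2 \cdot 5 \cdot 2 \left(-4\right) \frac{1}{-2 - 4} \left(-1\right)\right) - 368\right)^{2} = \left(\left(-8 + 6 \cdot 2 \left(-4\right) \frac{1}{-6} \left(-1\right) + 2 \cdot 5 \cdot 2 \left(-4\right) \frac{1}{-6} \left(-1\right)\right) - 368\right)^{2} = \left(\left(-8 + 6 \cdot 2 \left(-4\right) \left(- \frac{1}{6}\right) \left(-1\right) + 2 \cdot 5 \cdot 2 \left(-4\right) \left(- \frac{1}{6}\right) \left(-1\right)\right) - 368\right)^{2} = \left(\left(-8 + 6 \cdot \frac{4}{3} \left(-1\right) + 2 \cdot 5 \cdot \frac{4}{3} \left(-1\right)\right) - 368\right)^{2} = \left(\left(-8 + 6 \left(- \frac{4}{3}\right) + 2 \cdot 5 \left(- \frac{4}{3}\right)\right) - 368\right)^{2} = \left(\left(-8 - 8 - \frac{40}{3}\right) - 368\right)^{2} = \left(- \frac{88}{3} - 368\right)^{2} = \left(- \frac{1192}{3}\right)^{2} = \frac{1420864}{9}$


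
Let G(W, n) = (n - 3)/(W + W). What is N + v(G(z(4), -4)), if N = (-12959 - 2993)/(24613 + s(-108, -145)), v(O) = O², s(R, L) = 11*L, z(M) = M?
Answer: 53477/736576 ≈ 0.072602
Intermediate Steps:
G(W, n) = (-3 + n)/(2*W) (G(W, n) = (-3 + n)/((2*W)) = (-3 + n)*(1/(2*W)) = (-3 + n)/(2*W))
N = -7976/11509 (N = (-12959 - 2993)/(24613 + 11*(-145)) = -15952/(24613 - 1595) = -15952/23018 = -15952*1/23018 = -7976/11509 ≈ -0.69302)
N + v(G(z(4), -4)) = -7976/11509 + ((½)*(-3 - 4)/4)² = -7976/11509 + ((½)*(¼)*(-7))² = -7976/11509 + (-7/8)² = -7976/11509 + 49/64 = 53477/736576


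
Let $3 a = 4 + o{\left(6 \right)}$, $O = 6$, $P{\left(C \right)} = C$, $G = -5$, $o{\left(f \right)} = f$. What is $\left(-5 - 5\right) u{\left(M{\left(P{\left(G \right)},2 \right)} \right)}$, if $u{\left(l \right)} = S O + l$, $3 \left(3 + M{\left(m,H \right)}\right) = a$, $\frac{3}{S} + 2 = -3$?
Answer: $\frac{494}{9} \approx 54.889$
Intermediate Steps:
$S = - \frac{3}{5}$ ($S = \frac{3}{-2 - 3} = \frac{3}{-5} = 3 \left(- \frac{1}{5}\right) = - \frac{3}{5} \approx -0.6$)
$a = \frac{10}{3}$ ($a = \frac{4 + 6}{3} = \frac{1}{3} \cdot 10 = \frac{10}{3} \approx 3.3333$)
$M{\left(m,H \right)} = - \frac{17}{9}$ ($M{\left(m,H \right)} = -3 + \frac{1}{3} \cdot \frac{10}{3} = -3 + \frac{10}{9} = - \frac{17}{9}$)
$u{\left(l \right)} = - \frac{18}{5} + l$ ($u{\left(l \right)} = \left(- \frac{3}{5}\right) 6 + l = - \frac{18}{5} + l$)
$\left(-5 - 5\right) u{\left(M{\left(P{\left(G \right)},2 \right)} \right)} = \left(-5 - 5\right) \left(- \frac{18}{5} - \frac{17}{9}\right) = \left(-10\right) \left(- \frac{247}{45}\right) = \frac{494}{9}$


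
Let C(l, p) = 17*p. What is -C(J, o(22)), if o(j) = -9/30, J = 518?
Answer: 51/10 ≈ 5.1000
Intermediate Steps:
o(j) = -3/10 (o(j) = -9*1/30 = -3/10)
-C(J, o(22)) = -17*(-3)/10 = -1*(-51/10) = 51/10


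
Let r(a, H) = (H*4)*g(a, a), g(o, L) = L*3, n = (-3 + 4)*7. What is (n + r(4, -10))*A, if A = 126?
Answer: -59598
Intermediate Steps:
n = 7 (n = 1*7 = 7)
g(o, L) = 3*L
r(a, H) = 12*H*a (r(a, H) = (H*4)*(3*a) = (4*H)*(3*a) = 12*H*a)
(n + r(4, -10))*A = (7 + 12*(-10)*4)*126 = (7 - 480)*126 = -473*126 = -59598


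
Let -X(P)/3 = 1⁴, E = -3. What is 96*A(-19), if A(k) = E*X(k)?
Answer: 864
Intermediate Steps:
X(P) = -3 (X(P) = -3*1⁴ = -3*1 = -3)
A(k) = 9 (A(k) = -3*(-3) = 9)
96*A(-19) = 96*9 = 864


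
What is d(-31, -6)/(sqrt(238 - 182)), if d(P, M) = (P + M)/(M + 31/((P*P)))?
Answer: 31*sqrt(14)/140 ≈ 0.82851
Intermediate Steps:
d(P, M) = (M + P)/(M + 31/P**2) (d(P, M) = (M + P)/(M + 31/(P**2)) = (M + P)/(M + 31/P**2))
d(-31, -6)/(sqrt(238 - 182)) = ((-31)**2*(-6 - 31)/(31 - 6*(-31)**2))/(sqrt(238 - 182)) = (961*(-37)/(31 - 6*961))/(sqrt(56)) = (961*(-37)/(31 - 5766))/((2*sqrt(14))) = (961*(-37)/(-5735))*(sqrt(14)/28) = (961*(-1/5735)*(-37))*(sqrt(14)/28) = 31*(sqrt(14)/28)/5 = 31*sqrt(14)/140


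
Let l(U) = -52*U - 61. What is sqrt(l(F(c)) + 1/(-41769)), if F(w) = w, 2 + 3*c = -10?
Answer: sqrt(28495934922)/13923 ≈ 12.124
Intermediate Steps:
c = -4 (c = -2/3 + (1/3)*(-10) = -2/3 - 10/3 = -4)
l(U) = -61 - 52*U
sqrt(l(F(c)) + 1/(-41769)) = sqrt((-61 - 52*(-4)) + 1/(-41769)) = sqrt((-61 + 208) - 1/41769) = sqrt(147 - 1/41769) = sqrt(6140042/41769) = sqrt(28495934922)/13923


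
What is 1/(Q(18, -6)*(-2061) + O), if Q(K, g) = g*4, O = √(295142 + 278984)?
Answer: 24732/1223056585 - √574126/2446113170 ≈ 1.9912e-5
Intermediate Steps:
O = √574126 ≈ 757.71
Q(K, g) = 4*g
1/(Q(18, -6)*(-2061) + O) = 1/((4*(-6))*(-2061) + √574126) = 1/(-24*(-2061) + √574126) = 1/(49464 + √574126)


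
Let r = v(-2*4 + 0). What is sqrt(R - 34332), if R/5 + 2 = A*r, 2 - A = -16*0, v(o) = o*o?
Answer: I*sqrt(33702) ≈ 183.58*I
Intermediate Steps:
v(o) = o**2
A = 2 (A = 2 - (-16)*0 = 2 - 1*0 = 2 + 0 = 2)
r = 64 (r = (-2*4 + 0)**2 = (-8 + 0)**2 = (-8)**2 = 64)
R = 630 (R = -10 + 5*(2*64) = -10 + 5*128 = -10 + 640 = 630)
sqrt(R - 34332) = sqrt(630 - 34332) = sqrt(-33702) = I*sqrt(33702)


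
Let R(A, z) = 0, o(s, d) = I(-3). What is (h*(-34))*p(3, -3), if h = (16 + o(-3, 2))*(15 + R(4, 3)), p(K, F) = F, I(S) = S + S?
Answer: 15300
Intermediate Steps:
I(S) = 2*S
o(s, d) = -6 (o(s, d) = 2*(-3) = -6)
h = 150 (h = (16 - 6)*(15 + 0) = 10*15 = 150)
(h*(-34))*p(3, -3) = (150*(-34))*(-3) = -5100*(-3) = 15300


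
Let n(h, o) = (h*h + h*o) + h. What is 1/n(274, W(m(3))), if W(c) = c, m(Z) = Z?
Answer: 1/76172 ≈ 1.3128e-5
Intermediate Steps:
n(h, o) = h + h**2 + h*o (n(h, o) = (h**2 + h*o) + h = h + h**2 + h*o)
1/n(274, W(m(3))) = 1/(274*(1 + 274 + 3)) = 1/(274*278) = 1/76172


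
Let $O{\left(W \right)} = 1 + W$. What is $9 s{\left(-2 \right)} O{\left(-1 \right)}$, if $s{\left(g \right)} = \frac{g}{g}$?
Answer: $0$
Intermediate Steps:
$s{\left(g \right)} = 1$
$9 s{\left(-2 \right)} O{\left(-1 \right)} = 9 \cdot 1 \left(1 - 1\right) = 9 \cdot 0 = 0$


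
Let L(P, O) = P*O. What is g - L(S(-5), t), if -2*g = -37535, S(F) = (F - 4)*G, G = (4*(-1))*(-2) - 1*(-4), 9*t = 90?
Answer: 39695/2 ≈ 19848.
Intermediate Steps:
t = 10 (t = (⅑)*90 = 10)
G = 12 (G = -4*(-2) + 4 = 8 + 4 = 12)
S(F) = -48 + 12*F (S(F) = (F - 4)*12 = (-4 + F)*12 = -48 + 12*F)
g = 37535/2 (g = -½*(-37535) = 37535/2 ≈ 18768.)
L(P, O) = O*P
g - L(S(-5), t) = 37535/2 - 10*(-48 + 12*(-5)) = 37535/2 - 10*(-48 - 60) = 37535/2 - 10*(-108) = 37535/2 - 1*(-1080) = 37535/2 + 1080 = 39695/2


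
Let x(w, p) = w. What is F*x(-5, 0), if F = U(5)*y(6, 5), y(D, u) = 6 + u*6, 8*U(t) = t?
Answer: -225/2 ≈ -112.50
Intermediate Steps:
U(t) = t/8
y(D, u) = 6 + 6*u
F = 45/2 (F = ((⅛)*5)*(6 + 6*5) = 5*(6 + 30)/8 = (5/8)*36 = 45/2 ≈ 22.500)
F*x(-5, 0) = (45/2)*(-5) = -225/2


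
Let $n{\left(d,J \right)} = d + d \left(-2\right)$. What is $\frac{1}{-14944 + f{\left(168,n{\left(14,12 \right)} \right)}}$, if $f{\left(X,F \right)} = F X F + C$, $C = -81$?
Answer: $\frac{1}{17903} \approx 5.5857 \cdot 10^{-5}$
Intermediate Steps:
$n{\left(d,J \right)} = - d$ ($n{\left(d,J \right)} = d - 2 d = - d$)
$f{\left(X,F \right)} = -81 + X F^{2}$ ($f{\left(X,F \right)} = F X F - 81 = X F^{2} - 81 = -81 + X F^{2}$)
$\frac{1}{-14944 + f{\left(168,n{\left(14,12 \right)} \right)}} = \frac{1}{-14944 - \left(81 - 168 \left(\left(-1\right) 14\right)^{2}\right)} = \frac{1}{-14944 - \left(81 - 168 \left(-14\right)^{2}\right)} = \frac{1}{-14944 + \left(-81 + 168 \cdot 196\right)} = \frac{1}{-14944 + \left(-81 + 32928\right)} = \frac{1}{-14944 + 32847} = \frac{1}{17903}$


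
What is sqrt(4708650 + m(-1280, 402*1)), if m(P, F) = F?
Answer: 6*sqrt(130807) ≈ 2170.0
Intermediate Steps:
sqrt(4708650 + m(-1280, 402*1)) = sqrt(4708650 + 402*1) = sqrt(4708650 + 402) = sqrt(4709052) = 6*sqrt(130807)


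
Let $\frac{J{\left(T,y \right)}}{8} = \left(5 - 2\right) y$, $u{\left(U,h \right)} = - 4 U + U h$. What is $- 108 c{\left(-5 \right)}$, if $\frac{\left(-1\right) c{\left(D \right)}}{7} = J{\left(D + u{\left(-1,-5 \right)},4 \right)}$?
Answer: $72576$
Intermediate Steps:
$J{\left(T,y \right)} = 24 y$ ($J{\left(T,y \right)} = 8 \left(5 - 2\right) y = 8 \cdot 3 y = 24 y$)
$c{\left(D \right)} = -672$ ($c{\left(D \right)} = - 7 \cdot 24 \cdot 4 = \left(-7\right) 96 = -672$)
$- 108 c{\left(-5 \right)} = \left(-108\right) \left(-672\right) = 72576$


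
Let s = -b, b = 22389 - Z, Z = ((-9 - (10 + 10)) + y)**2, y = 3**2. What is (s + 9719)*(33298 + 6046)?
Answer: -482750880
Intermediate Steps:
y = 9
Z = 400 (Z = ((-9 - (10 + 10)) + 9)**2 = ((-9 - 1*20) + 9)**2 = ((-9 - 20) + 9)**2 = (-29 + 9)**2 = (-20)**2 = 400)
b = 21989 (b = 22389 - 1*400 = 22389 - 400 = 21989)
s = -21989 (s = -1*21989 = -21989)
(s + 9719)*(33298 + 6046) = (-21989 + 9719)*(33298 + 6046) = -12270*39344 = -482750880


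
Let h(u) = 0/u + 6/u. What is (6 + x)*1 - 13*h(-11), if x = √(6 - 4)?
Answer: 144/11 + √2 ≈ 14.505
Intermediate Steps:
h(u) = 6/u (h(u) = 0 + 6/u = 6/u)
x = √2 ≈ 1.4142
(6 + x)*1 - 13*h(-11) = (6 + √2)*1 - 78/(-11) = (6 + √2) - 78*(-1)/11 = (6 + √2) - 13*(-6/11) = (6 + √2) + 78/11 = 144/11 + √2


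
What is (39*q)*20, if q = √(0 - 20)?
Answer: 1560*I*√5 ≈ 3488.3*I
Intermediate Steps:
q = 2*I*√5 (q = √(-20) = 2*I*√5 ≈ 4.4721*I)
(39*q)*20 = (39*(2*I*√5))*20 = (78*I*√5)*20 = 1560*I*√5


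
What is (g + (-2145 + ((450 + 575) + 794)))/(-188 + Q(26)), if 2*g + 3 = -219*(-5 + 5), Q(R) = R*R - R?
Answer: -655/924 ≈ -0.70887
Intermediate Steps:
Q(R) = R² - R
g = -3/2 (g = -3/2 + (-219*(-5 + 5))/2 = -3/2 + (-219*0)/2 = -3/2 + (½)*0 = -3/2 + 0 = -3/2 ≈ -1.5000)
(g + (-2145 + ((450 + 575) + 794)))/(-188 + Q(26)) = (-3/2 + (-2145 + ((450 + 575) + 794)))/(-188 + 26*(-1 + 26)) = (-3/2 + (-2145 + (1025 + 794)))/(-188 + 26*25) = (-3/2 + (-2145 + 1819))/(-188 + 650) = (-3/2 - 326)/462 = -655/2*1/462 = -655/924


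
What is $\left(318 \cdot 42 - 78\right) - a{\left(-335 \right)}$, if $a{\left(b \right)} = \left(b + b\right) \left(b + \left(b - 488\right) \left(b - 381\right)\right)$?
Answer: $394598388$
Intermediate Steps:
$a{\left(b \right)} = 2 b \left(b + \left(-488 + b\right) \left(-381 + b\right)\right)$
$\left(318 \cdot 42 - 78\right) - a{\left(-335 \right)} = \left(318 \cdot 42 - 78\right) - 2 \left(-335\right) \left(185928 + \left(-335\right)^{2} - -290780\right) = \left(13356 - 78\right) - 2 \left(-335\right) \left(185928 + 112225 + 290780\right) = 13278 - 2 \left(-335\right) 588933 = 13278 - -394585110 = 13278 + 394585110 = 394598388$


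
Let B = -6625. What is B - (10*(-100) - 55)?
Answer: -5570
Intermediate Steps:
B - (10*(-100) - 55) = -6625 - (10*(-100) - 55) = -6625 - (-1000 - 55) = -6625 - 1*(-1055) = -6625 + 1055 = -5570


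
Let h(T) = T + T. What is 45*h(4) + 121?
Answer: 481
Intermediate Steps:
h(T) = 2*T
45*h(4) + 121 = 45*(2*4) + 121 = 45*8 + 121 = 360 + 121 = 481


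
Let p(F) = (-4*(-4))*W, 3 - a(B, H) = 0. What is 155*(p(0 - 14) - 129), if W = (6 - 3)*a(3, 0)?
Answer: 2325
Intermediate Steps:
a(B, H) = 3 (a(B, H) = 3 - 1*0 = 3 + 0 = 3)
W = 9 (W = (6 - 3)*3 = 3*3 = 9)
p(F) = 144 (p(F) = -4*(-4)*9 = 16*9 = 144)
155*(p(0 - 14) - 129) = 155*(144 - 129) = 155*15 = 2325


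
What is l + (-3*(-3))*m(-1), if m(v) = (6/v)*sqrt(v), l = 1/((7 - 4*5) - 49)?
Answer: -1/62 - 54*I ≈ -0.016129 - 54.0*I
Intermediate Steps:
l = -1/62 (l = 1/((7 - 20) - 49) = 1/(-13 - 49) = 1/(-62) = -1/62 ≈ -0.016129)
m(v) = 6/sqrt(v)
l + (-3*(-3))*m(-1) = -1/62 + (-3*(-3))*(6/sqrt(-1)) = -1/62 + 9*(6*(-I)) = -1/62 + 9*(-6*I) = -1/62 - 54*I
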